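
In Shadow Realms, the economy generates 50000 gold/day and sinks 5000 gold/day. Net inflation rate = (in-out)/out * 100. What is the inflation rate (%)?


Net gold = 50000 - 5000 = 45000
Inflation rate = net / sunk * 100 = 45000 / 5000 * 100
= 9.0 * 100
= 900.00%

900.00%


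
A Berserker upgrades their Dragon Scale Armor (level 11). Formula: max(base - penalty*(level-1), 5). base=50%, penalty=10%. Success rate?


raw_rate = 50 - 10 * (11 - 1)
= 50 - 10 * 10
= 50 - 100
= -50
Apply floor: max(-50, 5) = 5%

5%


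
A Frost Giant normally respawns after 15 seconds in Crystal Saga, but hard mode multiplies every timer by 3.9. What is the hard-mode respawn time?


Respawn time = base * multiplier
= 15 * 3.9
= 58.5 seconds

58.5 seconds


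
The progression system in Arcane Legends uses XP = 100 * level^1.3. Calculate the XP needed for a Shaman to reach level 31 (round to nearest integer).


XP = 100 * level^1.3
Substitute level = 31:
XP = 100 * 31^1.3
= 100 * 86.8501
= 8685

8685 XP


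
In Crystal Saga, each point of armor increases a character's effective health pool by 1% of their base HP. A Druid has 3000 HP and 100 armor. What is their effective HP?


EHP = 3000 * (1 + 100/100)
= 3000 * (1 + 1.0)
= 3000 * 2.0
= 6000.0

6000.0 EHP


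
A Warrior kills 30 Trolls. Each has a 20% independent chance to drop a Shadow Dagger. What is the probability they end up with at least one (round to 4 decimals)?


P(at least one) = 1 - P(none) = 1 - (1-p)^n
p = 20/100 = 0.2
1 - p = 0.8
(1 - p)^30 = 0.8^30 = 0.001238
P(at least one) = 1 - 0.001238 = 0.9988

0.9988


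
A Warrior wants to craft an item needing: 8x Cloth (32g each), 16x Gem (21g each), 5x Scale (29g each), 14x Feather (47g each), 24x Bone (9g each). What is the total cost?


Cost breakdown:
  Cloth: 8 * 32 = 256
  Gem: 16 * 21 = 336
  Scale: 5 * 29 = 145
  Feather: 14 * 47 = 658
  Bone: 24 * 9 = 216
Total = 256 + 336 + 145 + 658 + 216 = 1611

1611 gold


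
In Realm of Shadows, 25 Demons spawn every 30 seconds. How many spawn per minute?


Spawns per minute = count * (60 / interval)
= 25 * (60 / 30)
= 25 * 2.0
= 50.0

50.0 per minute


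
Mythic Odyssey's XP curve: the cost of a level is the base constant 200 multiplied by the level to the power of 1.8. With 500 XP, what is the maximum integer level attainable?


XP = 200 * level^1.8, so level = (XP / 200)^(1/1.8)
= (500 / 200)^(1/1.8)
= 2.5^0.5556
= 1.6637
Floor: level = 1

level 1


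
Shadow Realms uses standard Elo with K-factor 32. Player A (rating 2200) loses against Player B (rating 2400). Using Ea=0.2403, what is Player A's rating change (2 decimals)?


Elo update: delta = K * (S - Ea), where S = 0 (loses)
S - Ea = 0 - 0.2403 = -0.2403
Rating change = 32 * -0.2403
= -7.69

-7.69 rating points


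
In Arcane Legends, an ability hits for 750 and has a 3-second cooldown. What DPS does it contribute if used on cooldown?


DPS = damage / cooldown
= 750 / 3
= 250.00

250.00 DPS


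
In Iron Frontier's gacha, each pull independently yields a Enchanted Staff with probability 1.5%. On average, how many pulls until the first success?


Expected pulls for a geometric distribution = 1/p = 100 / rate%
= 100 / 1.5
= 66.67

66.67 pulls


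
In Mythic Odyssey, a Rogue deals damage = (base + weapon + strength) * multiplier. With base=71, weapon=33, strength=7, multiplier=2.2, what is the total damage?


Sum base + weapon + str = 71 + 33 + 7 = 111
Multiply by 2.2:
111 * 2.2 = 244.2

244.2 damage


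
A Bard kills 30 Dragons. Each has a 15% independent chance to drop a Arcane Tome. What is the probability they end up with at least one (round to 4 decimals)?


P(at least one) = 1 - P(none) = 1 - (1-p)^n
p = 15/100 = 0.15
1 - p = 0.85
(1 - p)^30 = 0.85^30 = 0.007631
P(at least one) = 1 - 0.007631 = 0.9924

0.9924


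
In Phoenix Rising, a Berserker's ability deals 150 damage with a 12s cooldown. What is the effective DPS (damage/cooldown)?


DPS = damage / cooldown
= 150 / 12
= 12.50

12.50 DPS


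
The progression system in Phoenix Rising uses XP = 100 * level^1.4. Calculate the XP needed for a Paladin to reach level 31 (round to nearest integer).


XP = 100 * level^1.4
Substitute level = 31:
XP = 100 * 31^1.4
= 100 * 122.4352
= 12244

12244 XP


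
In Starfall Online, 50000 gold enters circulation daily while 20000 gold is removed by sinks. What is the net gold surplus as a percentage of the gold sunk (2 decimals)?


Net gold = 50000 - 20000 = 30000
Inflation rate = net / sunk * 100 = 30000 / 20000 * 100
= 1.5 * 100
= 150.00%

150.00%


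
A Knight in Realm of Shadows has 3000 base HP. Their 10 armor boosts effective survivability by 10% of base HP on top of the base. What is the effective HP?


EHP = 3000 * (1 + 10/100)
= 3000 * (1 + 0.1)
= 3000 * 1.1
= 3300.0

3300.0 EHP


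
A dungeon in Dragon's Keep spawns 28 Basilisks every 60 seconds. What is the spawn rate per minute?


Spawns per minute = count * (60 / interval)
= 28 * (60 / 60)
= 28 * 1.0
= 28.0

28.0 per minute


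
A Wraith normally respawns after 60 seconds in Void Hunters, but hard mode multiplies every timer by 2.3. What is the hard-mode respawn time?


Respawn time = base * multiplier
= 60 * 2.3
= 138.0 seconds

138.0 seconds


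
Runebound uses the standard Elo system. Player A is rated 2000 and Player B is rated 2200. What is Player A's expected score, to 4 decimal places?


Elo expected score: Ea = 1/(1 + 10^((Rb-Ra)/400))
Rb - Ra = 2200 - 2000 = 200
(Rb-Ra)/400 = 200/400 = 0.5
10^0.5 = 3.162278
Ea = 1/(1 + 3.162278) = 1/4.162278 = 0.2403

0.2403


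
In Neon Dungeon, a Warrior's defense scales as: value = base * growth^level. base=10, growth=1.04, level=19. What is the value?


value = base * growth^level
= 10 * 1.04^19
= 10 * 2.106849
= 21.07

21.07 defense


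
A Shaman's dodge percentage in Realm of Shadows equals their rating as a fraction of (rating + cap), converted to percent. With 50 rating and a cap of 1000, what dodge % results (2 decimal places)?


dodge% = 50 / (50 + 1000) * 100
= 50 / 1050 * 100
= 0.047619 * 100
= 4.76%

4.76%


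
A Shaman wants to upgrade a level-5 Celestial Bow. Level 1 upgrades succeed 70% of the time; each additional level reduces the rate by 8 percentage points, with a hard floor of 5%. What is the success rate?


raw_rate = 70 - 8 * (5 - 1)
= 70 - 8 * 4
= 70 - 32
= 38
Apply floor: max(38, 5) = 38%

38%


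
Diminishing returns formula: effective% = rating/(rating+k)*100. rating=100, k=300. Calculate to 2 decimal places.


effective% = rating / (rating + k) * 100
= 100 / (100 + 300) * 100
= 100 / 400 * 100
= 0.25 * 100
= 25.00%

25.00%


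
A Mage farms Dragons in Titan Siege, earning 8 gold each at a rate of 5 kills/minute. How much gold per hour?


Gold per minute = 8 * 5 = 40
Gold per hour = 40 * 60 = 2400

2400 gold/hour


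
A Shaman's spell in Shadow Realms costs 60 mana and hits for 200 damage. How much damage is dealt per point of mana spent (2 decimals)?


Efficiency = damage / mana
= 200 / 60
= 3.33

3.33 dmg/mana


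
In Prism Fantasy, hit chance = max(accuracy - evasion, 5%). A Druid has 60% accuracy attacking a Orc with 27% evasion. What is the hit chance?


accuracy - evasion = 60 - 27 = 33
Apply floor: max(33, 5) = 33
Hit chance = 33%

33%


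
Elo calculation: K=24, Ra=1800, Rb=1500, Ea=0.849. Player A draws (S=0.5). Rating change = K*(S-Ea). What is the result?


Elo update: delta = K * (S - Ea), where S = 0.5 (draws)
S - Ea = 0.5 - 0.849 = -0.349
Rating change = 24 * -0.349
= -8.38

-8.38 rating points


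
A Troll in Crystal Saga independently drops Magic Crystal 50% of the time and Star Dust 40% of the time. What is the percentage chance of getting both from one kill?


For independent events, P(both) = P(A) * P(B)
= 50% * 40%
= 2000 / 100 %
= 20.0%

20.0%


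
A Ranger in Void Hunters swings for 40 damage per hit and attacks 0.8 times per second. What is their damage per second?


DPS = damage * attack_speed
= 40 * 0.8
= 32.0

32.0 DPS


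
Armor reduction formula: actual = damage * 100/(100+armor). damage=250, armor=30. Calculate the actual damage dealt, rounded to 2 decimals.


actual = 250 * 100 / (100 + 30)
= 250 * 100 / 130
= 25000 / 130
= 192.31

192.31 damage


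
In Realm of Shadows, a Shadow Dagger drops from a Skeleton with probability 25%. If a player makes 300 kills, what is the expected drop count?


Expected drops = kills * (drop_rate / 100)
= 300 * (25 / 100)
= 300 * 0.25
= 75.0

75.0 drops


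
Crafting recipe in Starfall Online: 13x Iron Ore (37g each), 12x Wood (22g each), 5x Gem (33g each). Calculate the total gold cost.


Cost breakdown:
  Iron Ore: 13 * 37 = 481
  Wood: 12 * 22 = 264
  Gem: 5 * 33 = 165
Total = 481 + 264 + 165 = 910

910 gold


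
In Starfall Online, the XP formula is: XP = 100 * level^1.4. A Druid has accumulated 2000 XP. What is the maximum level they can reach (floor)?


XP = 100 * level^1.4, so level = (XP / 100)^(1/1.4)
= (2000 / 100)^(1/1.4)
= 20.0^0.7143
= 8.4978
Floor: level = 8

level 8


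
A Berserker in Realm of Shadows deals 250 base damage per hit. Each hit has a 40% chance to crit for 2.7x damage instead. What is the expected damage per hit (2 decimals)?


E[dmg] = base * (1 + crit_chance * (crit_mult - 1))
cc as decimal = 40/100 = 0.4
cm - 1 = 2.7 - 1 = 1.7
Bonus factor = 0.4 * 1.7 = 0.68
Total multiplier = 1 + 0.68 = 1.68
Expected damage = 250 * 1.68 = 420.00

420.00 damage


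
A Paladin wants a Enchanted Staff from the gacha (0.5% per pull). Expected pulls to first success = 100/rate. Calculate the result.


Expected pulls for a geometric distribution = 1/p = 100 / rate%
= 100 / 0.5
= 200.0

200.0 pulls


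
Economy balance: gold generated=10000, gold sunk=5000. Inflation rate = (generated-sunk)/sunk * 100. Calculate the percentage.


Net gold = 10000 - 5000 = 5000
Inflation rate = net / sunk * 100 = 5000 / 5000 * 100
= 1.0 * 100
= 100.00%

100.00%


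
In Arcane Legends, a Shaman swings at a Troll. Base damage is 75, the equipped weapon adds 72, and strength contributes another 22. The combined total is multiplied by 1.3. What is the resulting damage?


Sum base + weapon + str = 75 + 72 + 22 = 169
Multiply by 1.3:
169 * 1.3 = 219.7

219.7 damage


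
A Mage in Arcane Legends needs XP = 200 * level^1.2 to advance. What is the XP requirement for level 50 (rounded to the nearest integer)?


XP = 200 * level^1.2
Substitute level = 50:
XP = 200 * 50^1.2
= 200 * 109.3362
= 21867

21867 XP


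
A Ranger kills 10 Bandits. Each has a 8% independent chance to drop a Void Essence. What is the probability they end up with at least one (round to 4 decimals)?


P(at least one) = 1 - P(none) = 1 - (1-p)^n
p = 8/100 = 0.08
1 - p = 0.92
(1 - p)^10 = 0.92^10 = 0.434388
P(at least one) = 1 - 0.434388 = 0.5656

0.5656


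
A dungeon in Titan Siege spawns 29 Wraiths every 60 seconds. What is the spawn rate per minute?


Spawns per minute = count * (60 / interval)
= 29 * (60 / 60)
= 29 * 1.0
= 29.0

29.0 per minute


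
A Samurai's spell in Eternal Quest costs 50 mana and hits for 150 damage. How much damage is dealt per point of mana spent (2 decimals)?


Efficiency = damage / mana
= 150 / 50
= 3.00

3.00 dmg/mana


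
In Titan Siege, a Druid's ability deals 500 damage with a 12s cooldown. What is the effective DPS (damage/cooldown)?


DPS = damage / cooldown
= 500 / 12
= 41.67

41.67 DPS


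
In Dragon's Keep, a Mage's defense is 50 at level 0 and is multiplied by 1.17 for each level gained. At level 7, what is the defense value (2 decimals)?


value = base * growth^level
= 50 * 1.17^7
= 50 * 3.001242
= 150.06

150.06 defense


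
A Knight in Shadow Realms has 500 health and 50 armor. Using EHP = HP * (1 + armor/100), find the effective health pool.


EHP = 500 * (1 + 50/100)
= 500 * (1 + 0.5)
= 500 * 1.5
= 750.0

750.0 EHP


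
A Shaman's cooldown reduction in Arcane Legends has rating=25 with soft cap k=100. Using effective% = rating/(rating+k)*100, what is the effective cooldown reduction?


effective% = rating / (rating + k) * 100
= 25 / (25 + 100) * 100
= 25 / 125 * 100
= 0.2 * 100
= 20.00%

20.00%


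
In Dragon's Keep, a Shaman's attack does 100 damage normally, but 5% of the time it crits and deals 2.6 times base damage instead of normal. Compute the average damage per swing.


E[dmg] = base * (1 + crit_chance * (crit_mult - 1))
cc as decimal = 5/100 = 0.05
cm - 1 = 2.6 - 1 = 1.6
Bonus factor = 0.05 * 1.6 = 0.08
Total multiplier = 1 + 0.08 = 1.08
Expected damage = 100 * 1.08 = 108.00

108.00 damage


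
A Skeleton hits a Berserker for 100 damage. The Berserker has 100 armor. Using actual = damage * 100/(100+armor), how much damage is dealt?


actual = 100 * 100 / (100 + 100)
= 100 * 100 / 200
= 10000 / 200
= 50.00

50.00 damage


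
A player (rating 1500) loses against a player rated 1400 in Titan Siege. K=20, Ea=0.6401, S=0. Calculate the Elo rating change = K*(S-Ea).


Elo update: delta = K * (S - Ea), where S = 0 (loses)
S - Ea = 0 - 0.6401 = -0.6401
Rating change = 20 * -0.6401
= -12.80

-12.80 rating points


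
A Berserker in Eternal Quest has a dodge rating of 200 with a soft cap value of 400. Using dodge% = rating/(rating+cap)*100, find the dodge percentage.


dodge% = 200 / (200 + 400) * 100
= 200 / 600 * 100
= 0.333333 * 100
= 33.33%

33.33%


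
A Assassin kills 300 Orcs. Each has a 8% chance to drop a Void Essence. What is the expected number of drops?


Expected drops = kills * (drop_rate / 100)
= 300 * (8 / 100)
= 300 * 0.08
= 24.0

24.0 drops


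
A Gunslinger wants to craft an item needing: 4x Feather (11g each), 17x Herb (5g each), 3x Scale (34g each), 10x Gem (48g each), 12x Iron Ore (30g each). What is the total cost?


Cost breakdown:
  Feather: 4 * 11 = 44
  Herb: 17 * 5 = 85
  Scale: 3 * 34 = 102
  Gem: 10 * 48 = 480
  Iron Ore: 12 * 30 = 360
Total = 44 + 85 + 102 + 480 + 360 = 1071

1071 gold


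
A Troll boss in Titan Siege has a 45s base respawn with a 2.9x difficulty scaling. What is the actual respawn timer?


Respawn time = base * multiplier
= 45 * 2.9
= 130.5 seconds

130.5 seconds


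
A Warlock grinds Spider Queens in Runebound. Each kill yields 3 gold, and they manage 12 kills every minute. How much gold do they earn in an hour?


Gold per minute = 3 * 12 = 36
Gold per hour = 36 * 60 = 2160

2160 gold/hour


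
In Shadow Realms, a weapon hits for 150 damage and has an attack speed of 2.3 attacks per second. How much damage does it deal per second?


DPS = damage * attack_speed
= 150 * 2.3
= 345.0

345.0 DPS


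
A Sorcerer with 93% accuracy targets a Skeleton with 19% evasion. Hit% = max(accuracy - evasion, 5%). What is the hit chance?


accuracy - evasion = 93 - 19 = 74
Apply floor: max(74, 5) = 74
Hit chance = 74%

74%


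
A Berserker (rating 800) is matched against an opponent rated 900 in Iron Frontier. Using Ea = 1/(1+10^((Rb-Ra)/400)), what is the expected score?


Elo expected score: Ea = 1/(1 + 10^((Rb-Ra)/400))
Rb - Ra = 900 - 800 = 100
(Rb-Ra)/400 = 100/400 = 0.25
10^0.25 = 1.778279
Ea = 1/(1 + 1.778279) = 1/2.778279 = 0.3599

0.3599


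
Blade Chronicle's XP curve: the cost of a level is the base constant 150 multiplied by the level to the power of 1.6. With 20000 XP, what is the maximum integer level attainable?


XP = 150 * level^1.6, so level = (XP / 150)^(1/1.6)
= (20000 / 150)^(1/1.6)
= 133.3333^0.625
= 21.2856
Floor: level = 21

level 21


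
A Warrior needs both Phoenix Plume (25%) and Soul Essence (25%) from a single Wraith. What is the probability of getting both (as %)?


For independent events, P(both) = P(A) * P(B)
= 25% * 25%
= 625 / 100 %
= 6.25%

6.25%


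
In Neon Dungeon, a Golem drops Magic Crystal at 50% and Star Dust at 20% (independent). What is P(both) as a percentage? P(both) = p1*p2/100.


For independent events, P(both) = P(A) * P(B)
= 50% * 20%
= 1000 / 100 %
= 10.0%

10.0%


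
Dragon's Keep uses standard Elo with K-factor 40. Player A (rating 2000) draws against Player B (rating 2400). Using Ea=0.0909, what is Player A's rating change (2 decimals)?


Elo update: delta = K * (S - Ea), where S = 0.5 (draws)
S - Ea = 0.5 - 0.0909 = 0.4091
Rating change = 40 * 0.4091
= 16.36

16.36 rating points


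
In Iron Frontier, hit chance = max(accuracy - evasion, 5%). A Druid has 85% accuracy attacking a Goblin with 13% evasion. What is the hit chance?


accuracy - evasion = 85 - 13 = 72
Apply floor: max(72, 5) = 72
Hit chance = 72%

72%


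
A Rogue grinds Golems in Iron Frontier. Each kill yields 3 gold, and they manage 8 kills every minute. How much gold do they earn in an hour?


Gold per minute = 3 * 8 = 24
Gold per hour = 24 * 60 = 1440

1440 gold/hour


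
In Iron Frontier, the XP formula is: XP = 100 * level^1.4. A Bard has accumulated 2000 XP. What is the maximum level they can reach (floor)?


XP = 100 * level^1.4, so level = (XP / 100)^(1/1.4)
= (2000 / 100)^(1/1.4)
= 20.0^0.7143
= 8.4978
Floor: level = 8

level 8


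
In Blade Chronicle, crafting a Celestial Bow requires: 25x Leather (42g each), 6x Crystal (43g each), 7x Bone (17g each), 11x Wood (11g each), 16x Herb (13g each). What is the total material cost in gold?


Cost breakdown:
  Leather: 25 * 42 = 1050
  Crystal: 6 * 43 = 258
  Bone: 7 * 17 = 119
  Wood: 11 * 11 = 121
  Herb: 16 * 13 = 208
Total = 1050 + 258 + 119 + 121 + 208 = 1756

1756 gold


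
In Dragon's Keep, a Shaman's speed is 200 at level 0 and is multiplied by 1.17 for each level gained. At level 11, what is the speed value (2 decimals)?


value = base * growth^level
= 200 * 1.17^11
= 200 * 5.623989
= 1124.80

1124.80 speed


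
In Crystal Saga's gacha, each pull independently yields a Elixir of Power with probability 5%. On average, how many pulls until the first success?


Expected pulls for a geometric distribution = 1/p = 100 / rate%
= 100 / 5
= 20.0

20.0 pulls


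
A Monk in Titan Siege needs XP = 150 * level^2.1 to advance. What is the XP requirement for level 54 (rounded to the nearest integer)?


XP = 150 * level^2.1
Substitute level = 54:
XP = 150 * 54^2.1
= 150 * 4345.3713
= 651806

651806 XP


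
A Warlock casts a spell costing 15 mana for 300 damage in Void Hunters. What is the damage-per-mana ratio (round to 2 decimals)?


Efficiency = damage / mana
= 300 / 15
= 20.00

20.00 dmg/mana


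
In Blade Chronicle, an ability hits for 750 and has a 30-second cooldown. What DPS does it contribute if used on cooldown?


DPS = damage / cooldown
= 750 / 30
= 25.00

25.00 DPS


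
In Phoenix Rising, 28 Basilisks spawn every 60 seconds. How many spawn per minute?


Spawns per minute = count * (60 / interval)
= 28 * (60 / 60)
= 28 * 1.0
= 28.0

28.0 per minute


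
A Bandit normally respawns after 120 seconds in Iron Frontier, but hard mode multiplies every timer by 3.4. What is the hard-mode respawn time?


Respawn time = base * multiplier
= 120 * 3.4
= 408.0 seconds

408.0 seconds


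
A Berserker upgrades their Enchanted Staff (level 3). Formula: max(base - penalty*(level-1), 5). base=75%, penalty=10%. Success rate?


raw_rate = 75 - 10 * (3 - 1)
= 75 - 10 * 2
= 75 - 20
= 55
Apply floor: max(55, 5) = 55%

55%


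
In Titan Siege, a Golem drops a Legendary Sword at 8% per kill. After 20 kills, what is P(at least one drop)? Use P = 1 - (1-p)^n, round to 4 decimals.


P(at least one) = 1 - P(none) = 1 - (1-p)^n
p = 8/100 = 0.08
1 - p = 0.92
(1 - p)^20 = 0.92^20 = 0.188693
P(at least one) = 1 - 0.188693 = 0.8113

0.8113


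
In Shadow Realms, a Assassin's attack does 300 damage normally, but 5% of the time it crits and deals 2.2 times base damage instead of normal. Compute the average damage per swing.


E[dmg] = base * (1 + crit_chance * (crit_mult - 1))
cc as decimal = 5/100 = 0.05
cm - 1 = 2.2 - 1 = 1.2
Bonus factor = 0.05 * 1.2 = 0.06
Total multiplier = 1 + 0.06 = 1.06
Expected damage = 300 * 1.06 = 318.00

318.00 damage


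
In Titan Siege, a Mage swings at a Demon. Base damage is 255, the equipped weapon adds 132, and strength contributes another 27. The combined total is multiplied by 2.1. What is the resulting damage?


Sum base + weapon + str = 255 + 132 + 27 = 414
Multiply by 2.1:
414 * 2.1 = 869.4

869.4 damage


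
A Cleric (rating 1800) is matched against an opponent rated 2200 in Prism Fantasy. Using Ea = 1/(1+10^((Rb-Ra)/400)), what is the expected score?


Elo expected score: Ea = 1/(1 + 10^((Rb-Ra)/400))
Rb - Ra = 2200 - 1800 = 400
(Rb-Ra)/400 = 400/400 = 1.0
10^1.0 = 10.0
Ea = 1/(1 + 10.0) = 1/11.0 = 0.0909

0.0909


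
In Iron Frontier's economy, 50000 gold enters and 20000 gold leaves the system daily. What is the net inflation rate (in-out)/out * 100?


Net gold = 50000 - 20000 = 30000
Inflation rate = net / sunk * 100 = 30000 / 20000 * 100
= 1.5 * 100
= 150.00%

150.00%


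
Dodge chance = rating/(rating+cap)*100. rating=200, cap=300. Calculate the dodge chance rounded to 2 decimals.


dodge% = 200 / (200 + 300) * 100
= 200 / 500 * 100
= 0.4 * 100
= 40.00%

40.00%


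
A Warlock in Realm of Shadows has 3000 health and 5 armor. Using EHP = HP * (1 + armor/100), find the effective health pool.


EHP = 3000 * (1 + 5/100)
= 3000 * (1 + 0.05)
= 3000 * 1.05
= 3150.0

3150.0 EHP


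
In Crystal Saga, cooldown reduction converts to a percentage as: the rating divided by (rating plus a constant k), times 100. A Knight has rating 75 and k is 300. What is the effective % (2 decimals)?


effective% = rating / (rating + k) * 100
= 75 / (75 + 300) * 100
= 75 / 375 * 100
= 0.2 * 100
= 20.00%

20.00%


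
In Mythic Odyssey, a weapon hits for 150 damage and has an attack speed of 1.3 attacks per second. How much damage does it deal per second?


DPS = damage * attack_speed
= 150 * 1.3
= 195.0

195.0 DPS


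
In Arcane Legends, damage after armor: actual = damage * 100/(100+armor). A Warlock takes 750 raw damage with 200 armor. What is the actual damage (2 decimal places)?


actual = 750 * 100 / (100 + 200)
= 750 * 100 / 300
= 75000 / 300
= 250.00

250.00 damage


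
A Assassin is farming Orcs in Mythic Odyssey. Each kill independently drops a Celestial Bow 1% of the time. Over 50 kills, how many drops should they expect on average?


Expected drops = kills * (drop_rate / 100)
= 50 * (1 / 100)
= 50 * 0.01
= 0.5

0.5 drops


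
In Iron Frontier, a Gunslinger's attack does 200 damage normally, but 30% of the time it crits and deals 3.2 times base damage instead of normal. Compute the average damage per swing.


E[dmg] = base * (1 + crit_chance * (crit_mult - 1))
cc as decimal = 30/100 = 0.3
cm - 1 = 3.2 - 1 = 2.2
Bonus factor = 0.3 * 2.2 = 0.66
Total multiplier = 1 + 0.66 = 1.66
Expected damage = 200 * 1.66 = 332.00

332.00 damage


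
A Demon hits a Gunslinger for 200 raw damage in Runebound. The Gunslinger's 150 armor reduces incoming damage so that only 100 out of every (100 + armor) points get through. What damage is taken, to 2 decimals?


actual = 200 * 100 / (100 + 150)
= 200 * 100 / 250
= 20000 / 250
= 80.00

80.00 damage


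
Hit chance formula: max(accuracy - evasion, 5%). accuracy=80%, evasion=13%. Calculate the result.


accuracy - evasion = 80 - 13 = 67
Apply floor: max(67, 5) = 67
Hit chance = 67%

67%


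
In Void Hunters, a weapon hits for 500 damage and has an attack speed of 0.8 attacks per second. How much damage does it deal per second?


DPS = damage * attack_speed
= 500 * 0.8
= 400.0

400.0 DPS


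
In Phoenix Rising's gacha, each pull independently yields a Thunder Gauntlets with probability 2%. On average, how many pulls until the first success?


Expected pulls for a geometric distribution = 1/p = 100 / rate%
= 100 / 2
= 50.0

50.0 pulls


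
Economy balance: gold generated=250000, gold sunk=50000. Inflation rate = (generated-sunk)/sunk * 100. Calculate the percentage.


Net gold = 250000 - 50000 = 200000
Inflation rate = net / sunk * 100 = 200000 / 50000 * 100
= 4.0 * 100
= 400.00%

400.00%


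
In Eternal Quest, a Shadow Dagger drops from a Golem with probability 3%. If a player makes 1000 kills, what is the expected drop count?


Expected drops = kills * (drop_rate / 100)
= 1000 * (3 / 100)
= 1000 * 0.03
= 30.0

30.0 drops


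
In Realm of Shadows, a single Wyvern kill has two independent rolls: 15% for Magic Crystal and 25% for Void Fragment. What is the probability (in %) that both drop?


For independent events, P(both) = P(A) * P(B)
= 15% * 25%
= 375 / 100 %
= 3.75%

3.75%


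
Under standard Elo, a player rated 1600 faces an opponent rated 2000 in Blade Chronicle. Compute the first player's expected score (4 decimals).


Elo expected score: Ea = 1/(1 + 10^((Rb-Ra)/400))
Rb - Ra = 2000 - 1600 = 400
(Rb-Ra)/400 = 400/400 = 1.0
10^1.0 = 10.0
Ea = 1/(1 + 10.0) = 1/11.0 = 0.0909

0.0909


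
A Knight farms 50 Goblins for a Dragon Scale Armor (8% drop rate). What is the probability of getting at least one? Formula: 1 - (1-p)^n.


P(at least one) = 1 - P(none) = 1 - (1-p)^n
p = 8/100 = 0.08
1 - p = 0.92
(1 - p)^50 = 0.92^50 = 0.015466
P(at least one) = 1 - 0.015466 = 0.9845

0.9845


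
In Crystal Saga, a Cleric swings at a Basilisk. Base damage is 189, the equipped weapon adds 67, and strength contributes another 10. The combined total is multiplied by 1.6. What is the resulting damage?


Sum base + weapon + str = 189 + 67 + 10 = 266
Multiply by 1.6:
266 * 1.6 = 425.6

425.6 damage


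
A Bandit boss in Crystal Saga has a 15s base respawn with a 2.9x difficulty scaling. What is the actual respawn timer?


Respawn time = base * multiplier
= 15 * 2.9
= 43.5 seconds

43.5 seconds


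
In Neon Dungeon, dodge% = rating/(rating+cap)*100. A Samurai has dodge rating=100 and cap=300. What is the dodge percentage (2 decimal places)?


dodge% = 100 / (100 + 300) * 100
= 100 / 400 * 100
= 0.25 * 100
= 25.00%

25.00%


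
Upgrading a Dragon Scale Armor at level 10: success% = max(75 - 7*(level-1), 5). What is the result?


raw_rate = 75 - 7 * (10 - 1)
= 75 - 7 * 9
= 75 - 63
= 12
Apply floor: max(12, 5) = 12%

12%


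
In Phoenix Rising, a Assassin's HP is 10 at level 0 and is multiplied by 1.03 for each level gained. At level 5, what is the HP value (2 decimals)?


value = base * growth^level
= 10 * 1.03^5
= 10 * 1.159274
= 11.59

11.59 HP


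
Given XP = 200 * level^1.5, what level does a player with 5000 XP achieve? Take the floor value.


XP = 200 * level^1.5, so level = (XP / 200)^(1/1.5)
= (5000 / 200)^(1/1.5)
= 25.0^0.6667
= 8.5499
Floor: level = 8

level 8


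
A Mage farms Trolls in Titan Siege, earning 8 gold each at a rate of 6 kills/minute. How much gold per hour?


Gold per minute = 8 * 6 = 48
Gold per hour = 48 * 60 = 2880

2880 gold/hour


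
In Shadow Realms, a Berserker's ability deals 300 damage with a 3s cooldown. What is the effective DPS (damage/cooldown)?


DPS = damage / cooldown
= 300 / 3
= 100.00

100.00 DPS


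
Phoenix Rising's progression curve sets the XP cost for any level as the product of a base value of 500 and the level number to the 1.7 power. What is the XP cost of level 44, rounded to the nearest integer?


XP = 500 * level^1.7
Substitute level = 44:
XP = 500 * 44^1.7
= 500 * 622.1134
= 311057

311057 XP


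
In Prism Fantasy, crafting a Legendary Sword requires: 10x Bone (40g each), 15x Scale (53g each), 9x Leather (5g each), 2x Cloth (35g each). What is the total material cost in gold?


Cost breakdown:
  Bone: 10 * 40 = 400
  Scale: 15 * 53 = 795
  Leather: 9 * 5 = 45
  Cloth: 2 * 35 = 70
Total = 400 + 795 + 45 + 70 = 1310

1310 gold


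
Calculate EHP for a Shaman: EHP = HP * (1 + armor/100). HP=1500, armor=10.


EHP = 1500 * (1 + 10/100)
= 1500 * (1 + 0.1)
= 1500 * 1.1
= 1650.0

1650.0 EHP


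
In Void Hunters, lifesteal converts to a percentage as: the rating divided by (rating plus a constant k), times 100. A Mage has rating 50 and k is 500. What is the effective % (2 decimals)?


effective% = rating / (rating + k) * 100
= 50 / (50 + 500) * 100
= 50 / 550 * 100
= 0.090909 * 100
= 9.09%

9.09%


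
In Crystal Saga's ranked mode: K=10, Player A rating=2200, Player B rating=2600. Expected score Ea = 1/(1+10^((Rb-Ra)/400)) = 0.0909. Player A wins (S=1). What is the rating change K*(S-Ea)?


Elo update: delta = K * (S - Ea), where S = 1 (wins)
S - Ea = 1 - 0.0909 = 0.9091
Rating change = 10 * 0.9091
= 9.09

9.09 rating points


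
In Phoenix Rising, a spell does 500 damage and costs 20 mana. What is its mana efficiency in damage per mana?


Efficiency = damage / mana
= 500 / 20
= 25.00

25.00 dmg/mana


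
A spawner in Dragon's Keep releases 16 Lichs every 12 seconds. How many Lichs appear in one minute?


Spawns per minute = count * (60 / interval)
= 16 * (60 / 12)
= 16 * 5.0
= 80.0

80.0 per minute


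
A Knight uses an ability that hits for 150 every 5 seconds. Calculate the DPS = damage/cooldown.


DPS = damage / cooldown
= 150 / 5
= 30.00

30.00 DPS


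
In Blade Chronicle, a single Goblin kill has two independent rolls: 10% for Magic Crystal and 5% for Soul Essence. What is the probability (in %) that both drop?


For independent events, P(both) = P(A) * P(B)
= 10% * 5%
= 50 / 100 %
= 0.5%

0.5%


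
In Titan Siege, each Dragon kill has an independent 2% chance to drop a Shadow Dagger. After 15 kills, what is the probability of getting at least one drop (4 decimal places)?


P(at least one) = 1 - P(none) = 1 - (1-p)^n
p = 2/100 = 0.02
1 - p = 0.98
(1 - p)^15 = 0.98^15 = 0.738569
P(at least one) = 1 - 0.738569 = 0.2614

0.2614


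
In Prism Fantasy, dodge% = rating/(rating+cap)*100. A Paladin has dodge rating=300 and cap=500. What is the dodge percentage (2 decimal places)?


dodge% = 300 / (300 + 500) * 100
= 300 / 800 * 100
= 0.375 * 100
= 37.50%

37.50%


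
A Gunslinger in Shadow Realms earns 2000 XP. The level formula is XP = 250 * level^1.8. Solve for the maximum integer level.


XP = 250 * level^1.8, so level = (XP / 250)^(1/1.8)
= (2000 / 250)^(1/1.8)
= 8.0^0.5556
= 3.1748
Floor: level = 3

level 3


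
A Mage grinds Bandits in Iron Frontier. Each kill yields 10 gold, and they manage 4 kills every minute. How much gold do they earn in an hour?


Gold per minute = 10 * 4 = 40
Gold per hour = 40 * 60 = 2400

2400 gold/hour


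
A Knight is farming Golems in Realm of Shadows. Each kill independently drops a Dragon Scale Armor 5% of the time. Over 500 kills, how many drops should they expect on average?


Expected drops = kills * (drop_rate / 100)
= 500 * (5 / 100)
= 500 * 0.05
= 25.0

25.0 drops


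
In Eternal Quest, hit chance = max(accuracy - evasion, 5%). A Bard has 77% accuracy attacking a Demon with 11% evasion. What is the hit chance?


accuracy - evasion = 77 - 11 = 66
Apply floor: max(66, 5) = 66
Hit chance = 66%

66%


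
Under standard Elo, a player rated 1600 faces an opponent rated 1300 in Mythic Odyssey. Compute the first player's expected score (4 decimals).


Elo expected score: Ea = 1/(1 + 10^((Rb-Ra)/400))
Rb - Ra = 1300 - 1600 = -300
(Rb-Ra)/400 = -300/400 = -0.75
10^-0.75 = 0.177828
Ea = 1/(1 + 0.177828) = 1/1.177828 = 0.8490

0.8490


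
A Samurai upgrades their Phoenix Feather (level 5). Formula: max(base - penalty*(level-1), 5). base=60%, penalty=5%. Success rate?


raw_rate = 60 - 5 * (5 - 1)
= 60 - 5 * 4
= 60 - 20
= 40
Apply floor: max(40, 5) = 40%

40%


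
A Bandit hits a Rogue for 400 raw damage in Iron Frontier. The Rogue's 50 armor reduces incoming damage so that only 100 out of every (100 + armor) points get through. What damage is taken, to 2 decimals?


actual = 400 * 100 / (100 + 50)
= 400 * 100 / 150
= 40000 / 150
= 266.67

266.67 damage


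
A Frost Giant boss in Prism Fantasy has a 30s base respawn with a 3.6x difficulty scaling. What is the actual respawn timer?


Respawn time = base * multiplier
= 30 * 3.6
= 108.0 seconds

108.0 seconds


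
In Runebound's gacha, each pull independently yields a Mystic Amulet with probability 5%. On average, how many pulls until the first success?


Expected pulls for a geometric distribution = 1/p = 100 / rate%
= 100 / 5
= 20.0

20.0 pulls


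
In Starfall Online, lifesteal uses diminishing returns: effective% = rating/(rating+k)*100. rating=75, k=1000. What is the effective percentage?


effective% = rating / (rating + k) * 100
= 75 / (75 + 1000) * 100
= 75 / 1075 * 100
= 0.069767 * 100
= 6.98%

6.98%


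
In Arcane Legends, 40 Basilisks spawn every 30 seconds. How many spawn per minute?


Spawns per minute = count * (60 / interval)
= 40 * (60 / 30)
= 40 * 2.0
= 80.0

80.0 per minute


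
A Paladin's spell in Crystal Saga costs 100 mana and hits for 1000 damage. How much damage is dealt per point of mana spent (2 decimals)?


Efficiency = damage / mana
= 1000 / 100
= 10.00

10.00 dmg/mana


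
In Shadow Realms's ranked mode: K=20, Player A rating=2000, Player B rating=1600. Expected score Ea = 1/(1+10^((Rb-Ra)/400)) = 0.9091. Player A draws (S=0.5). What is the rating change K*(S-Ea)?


Elo update: delta = K * (S - Ea), where S = 0.5 (draws)
S - Ea = 0.5 - 0.9091 = -0.4091
Rating change = 20 * -0.4091
= -8.18

-8.18 rating points


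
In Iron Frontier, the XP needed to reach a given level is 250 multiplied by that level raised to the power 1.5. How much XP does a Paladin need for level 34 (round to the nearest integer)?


XP = 250 * level^1.5
Substitute level = 34:
XP = 250 * 34^1.5
= 250 * 198.2524
= 49563

49563 XP


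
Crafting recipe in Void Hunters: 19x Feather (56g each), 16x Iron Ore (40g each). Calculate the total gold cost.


Cost breakdown:
  Feather: 19 * 56 = 1064
  Iron Ore: 16 * 40 = 640
Total = 1064 + 640 = 1704

1704 gold


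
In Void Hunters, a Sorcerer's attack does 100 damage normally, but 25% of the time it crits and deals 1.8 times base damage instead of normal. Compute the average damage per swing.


E[dmg] = base * (1 + crit_chance * (crit_mult - 1))
cc as decimal = 25/100 = 0.25
cm - 1 = 1.8 - 1 = 0.8
Bonus factor = 0.25 * 0.8 = 0.2
Total multiplier = 1 + 0.2 = 1.2
Expected damage = 100 * 1.2 = 120.00

120.00 damage


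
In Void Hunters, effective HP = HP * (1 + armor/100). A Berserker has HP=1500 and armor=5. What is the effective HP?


EHP = 1500 * (1 + 5/100)
= 1500 * (1 + 0.05)
= 1500 * 1.05
= 1575.0

1575.0 EHP


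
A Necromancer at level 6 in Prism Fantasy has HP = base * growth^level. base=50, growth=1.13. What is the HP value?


value = base * growth^level
= 50 * 1.13^6
= 50 * 2.081952
= 104.10

104.10 HP


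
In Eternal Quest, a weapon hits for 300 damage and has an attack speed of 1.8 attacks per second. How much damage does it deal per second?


DPS = damage * attack_speed
= 300 * 1.8
= 540.0

540.0 DPS


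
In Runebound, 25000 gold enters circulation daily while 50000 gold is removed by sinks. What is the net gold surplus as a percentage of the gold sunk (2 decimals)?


Net gold = 25000 - 50000 = -25000
Inflation rate = net / sunk * 100 = -25000 / 50000 * 100
= -0.5 * 100
= -50.00%

-50.00%


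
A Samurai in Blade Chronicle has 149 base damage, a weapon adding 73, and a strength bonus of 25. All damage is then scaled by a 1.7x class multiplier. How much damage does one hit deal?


Sum base + weapon + str = 149 + 73 + 25 = 247
Multiply by 1.7:
247 * 1.7 = 419.9

419.9 damage


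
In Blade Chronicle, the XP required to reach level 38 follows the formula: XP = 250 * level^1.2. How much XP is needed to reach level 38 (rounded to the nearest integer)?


XP = 250 * level^1.2
Substitute level = 38:
XP = 250 * 38^1.2
= 250 * 78.6575
= 19664

19664 XP


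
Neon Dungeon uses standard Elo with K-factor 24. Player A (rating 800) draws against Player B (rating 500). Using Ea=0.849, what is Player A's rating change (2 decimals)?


Elo update: delta = K * (S - Ea), where S = 0.5 (draws)
S - Ea = 0.5 - 0.849 = -0.349
Rating change = 24 * -0.349
= -8.38

-8.38 rating points


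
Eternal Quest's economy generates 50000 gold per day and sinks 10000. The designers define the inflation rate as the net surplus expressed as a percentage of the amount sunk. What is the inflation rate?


Net gold = 50000 - 10000 = 40000
Inflation rate = net / sunk * 100 = 40000 / 10000 * 100
= 4.0 * 100
= 400.00%

400.00%


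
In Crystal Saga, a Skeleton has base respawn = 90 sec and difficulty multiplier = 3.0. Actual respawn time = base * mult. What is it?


Respawn time = base * multiplier
= 90 * 3.0
= 270.0 seconds

270.0 seconds


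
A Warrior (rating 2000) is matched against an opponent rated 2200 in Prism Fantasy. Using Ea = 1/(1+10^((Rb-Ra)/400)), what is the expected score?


Elo expected score: Ea = 1/(1 + 10^((Rb-Ra)/400))
Rb - Ra = 2200 - 2000 = 200
(Rb-Ra)/400 = 200/400 = 0.5
10^0.5 = 3.162278
Ea = 1/(1 + 3.162278) = 1/4.162278 = 0.2403

0.2403


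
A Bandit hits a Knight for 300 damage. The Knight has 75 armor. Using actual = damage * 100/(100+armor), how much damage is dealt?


actual = 300 * 100 / (100 + 75)
= 300 * 100 / 175
= 30000 / 175
= 171.43

171.43 damage


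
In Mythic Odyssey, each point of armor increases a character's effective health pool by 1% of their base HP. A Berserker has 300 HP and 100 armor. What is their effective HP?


EHP = 300 * (1 + 100/100)
= 300 * (1 + 1.0)
= 300 * 2.0
= 600.0

600.0 EHP


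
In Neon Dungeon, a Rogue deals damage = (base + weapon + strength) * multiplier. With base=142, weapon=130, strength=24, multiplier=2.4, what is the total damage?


Sum base + weapon + str = 142 + 130 + 24 = 296
Multiply by 2.4:
296 * 2.4 = 710.4

710.4 damage


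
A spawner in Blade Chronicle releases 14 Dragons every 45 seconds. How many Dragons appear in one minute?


Spawns per minute = count * (60 / interval)
= 14 * (60 / 45)
= 14 * 1.3333
= 18.67

18.67 per minute


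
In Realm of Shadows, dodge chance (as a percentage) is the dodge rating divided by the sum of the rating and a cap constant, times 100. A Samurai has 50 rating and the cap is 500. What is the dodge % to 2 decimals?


dodge% = 50 / (50 + 500) * 100
= 50 / 550 * 100
= 0.090909 * 100
= 9.09%

9.09%


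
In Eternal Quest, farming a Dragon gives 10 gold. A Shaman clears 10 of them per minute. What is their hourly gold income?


Gold per minute = 10 * 10 = 100
Gold per hour = 100 * 60 = 6000

6000 gold/hour


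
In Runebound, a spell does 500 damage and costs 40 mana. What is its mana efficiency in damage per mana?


Efficiency = damage / mana
= 500 / 40
= 12.50

12.50 dmg/mana


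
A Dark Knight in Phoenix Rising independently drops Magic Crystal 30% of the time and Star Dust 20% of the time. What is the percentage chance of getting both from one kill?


For independent events, P(both) = P(A) * P(B)
= 30% * 20%
= 600 / 100 %
= 6.0%

6.0%


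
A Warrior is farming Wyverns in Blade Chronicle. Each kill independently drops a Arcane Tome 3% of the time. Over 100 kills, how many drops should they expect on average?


Expected drops = kills * (drop_rate / 100)
= 100 * (3 / 100)
= 100 * 0.03
= 3.0

3.0 drops


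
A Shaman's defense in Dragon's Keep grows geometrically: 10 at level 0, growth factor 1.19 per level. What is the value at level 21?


value = base * growth^level
= 10 * 1.19^21
= 10 * 38.591014
= 385.91

385.91 defense


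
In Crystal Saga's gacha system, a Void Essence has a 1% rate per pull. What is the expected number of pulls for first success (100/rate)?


Expected pulls for a geometric distribution = 1/p = 100 / rate%
= 100 / 1
= 100.0

100.0 pulls


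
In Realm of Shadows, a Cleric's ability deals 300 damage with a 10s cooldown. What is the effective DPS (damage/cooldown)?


DPS = damage / cooldown
= 300 / 10
= 30.00

30.00 DPS
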